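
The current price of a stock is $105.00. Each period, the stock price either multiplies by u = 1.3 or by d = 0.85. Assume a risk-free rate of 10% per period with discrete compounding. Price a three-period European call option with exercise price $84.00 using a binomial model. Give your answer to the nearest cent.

$43.18

Risk-neutral probability p = (1 + 0.1 − 0.85)/(1.3 − 0.85) = 0.2500/0.4500 = 0.5556
Terminal stock prices: S_uuu = 230.7, S_uud = 150.8, S_udd = 98.62, S_ddd = 64.48
Terminal payoffs (S − K): max(146.7, 0) = 146.7, max(66.83, 0) = 66.83, max(14.62, 0) = 14.62, max(-19.52, 0) = 0
Node uu (S = 177.5): V_uu = 1/1.1·[0.5556·146.6850 + 0.4444·66.8325] = 101.0864
Node ud (S = 116): V_ud = 1/1.1·[0.5556·66.8325 + 0.4444·14.6212] = 39.6614
Node dd (S = 75.86): V_dd = 1/1.1·[0.5556·14.6212 + 0.4444·0.0000] = 7.3845
Node u (S = 136.5): V_u = 1/1.1·[0.5556·101.0864 + 0.4444·39.6614] = 67.0785
Node d (S = 89.25): V_d = 1/1.1·[0.5556·39.6614 + 0.4444·7.3845] = 23.0146
Node 0 (S = 105): V_0 = 1/1.1·[0.5556·67.0785 + 0.4444·23.0146] = 43.1769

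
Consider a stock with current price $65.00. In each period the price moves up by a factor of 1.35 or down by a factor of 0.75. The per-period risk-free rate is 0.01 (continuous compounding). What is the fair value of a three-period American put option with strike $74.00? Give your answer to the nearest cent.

$18.43

Risk-neutral probability p = (e^0.01 − 0.75)/(1.35 − 0.75) = 0.2601/0.6000 = 0.4334
Terminal stock prices: S_uuu = 159.9, S_uud = 88.85, S_udd = 49.36, S_ddd = 27.42
Terminal payoffs (K − S): max(-85.92, 0) = 0, max(-14.85, 0) = 0, max(24.64, 0) = 24.64, max(46.58, 0) = 46.58
Node uu (S = 118.5): continuation = e^(−0.01)·[0.4334·0.0000 + 0.5666·0.0000] = 0.0000; exercise value = 0.0000 ≤ continuation, so V_uu = 0.0000
Node ud (S = 65.81): continuation = e^(−0.01)·[0.4334·0.0000 + 0.5666·24.6406] = 13.8220; exercise value = 8.1875 ≤ continuation, so V_ud = 13.8220
Node dd (S = 36.56): continuation = e^(−0.01)·[0.4334·24.6406 + 0.5666·46.5781] = 36.7012; exercise value = 37.4375 > continuation, so V_dd = 37.4375 (exercise)
Node u (S = 87.75): continuation = e^(−0.01)·[0.4334·0.0000 + 0.5666·13.8220] = 7.7534; exercise value = 0.0000 ≤ continuation, so V_u = 7.7534
Node d (S = 48.75): continuation = e^(−0.01)·[0.4334·13.8220 + 0.5666·37.4375] = 26.9315; exercise value = 25.2500 ≤ continuation, so V_d = 26.9315
Node 0 (S = 65): continuation = e^(−0.01)·[0.4334·7.7534 + 0.5666·26.9315] = 18.4341; exercise value = 9.0000 ≤ continuation, so V_0 = 18.4341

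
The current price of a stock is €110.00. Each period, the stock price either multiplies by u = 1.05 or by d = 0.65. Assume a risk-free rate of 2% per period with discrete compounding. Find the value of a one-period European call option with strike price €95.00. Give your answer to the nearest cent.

€18.59

Risk-neutral probability p = (1 + 0.02 − 0.65)/(1.05 − 0.65) = 0.3700/0.4000 = 0.9250
Terminal stock prices: S_u = 115.5, S_d = 71.5
Terminal payoffs (S − K): max(20.5, 0) = 20.5, max(-23.5, 0) = 0
Node 0 (S = 110): V_0 = 1/1.02·[0.9250·20.5000 + 0.0750·0.0000] = 18.5907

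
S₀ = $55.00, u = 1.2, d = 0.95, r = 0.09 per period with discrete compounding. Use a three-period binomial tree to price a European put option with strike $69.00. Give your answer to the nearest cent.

Risk-neutral probability p = (1 + 0.09 − 0.95)/(1.2 − 0.95) = 0.1400/0.2500 = 0.5600
Terminal stock prices: S_uuu = 95.04, S_uud = 75.24, S_udd = 59.56, S_ddd = 47.16
Terminal payoffs (K − S): max(-26.04, 0) = 0, max(-6.24, 0) = 0, max(9.435, 0) = 9.435, max(21.84, 0) = 21.84
Node uu (S = 79.2): V_uu = 1/1.09·[0.5600·0.0000 + 0.4400·0.0000] = 0.0000
Node ud (S = 62.7): V_ud = 1/1.09·[0.5600·0.0000 + 0.4400·9.4350] = 3.8086
Node dd (S = 49.64): V_dd = 1/1.09·[0.5600·9.4350 + 0.4400·21.8444] = 13.6653
Node u (S = 66): V_u = 1/1.09·[0.5600·0.0000 + 0.4400·3.8086] = 1.5374
Node d (S = 52.25): V_d = 1/1.09·[0.5600·3.8086 + 0.4400·13.6653] = 7.4730
Node 0 (S = 55): V_0 = 1/1.09·[0.5600·1.5374 + 0.4400·7.4730] = 3.8065

$3.81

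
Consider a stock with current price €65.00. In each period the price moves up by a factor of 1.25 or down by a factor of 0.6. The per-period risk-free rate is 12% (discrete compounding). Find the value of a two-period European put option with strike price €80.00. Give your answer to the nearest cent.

Risk-neutral probability p = (1 + 0.12 − 0.6)/(1.25 − 0.6) = 0.5200/0.6500 = 0.8000
Terminal stock prices: S_uu = 101.6, S_ud = 48.75, S_dd = 23.4
Terminal payoffs (K − S): max(-21.56, 0) = 0, max(31.25, 0) = 31.25, max(56.6, 0) = 56.6
Node u (S = 81.25): V_u = 1/1.12·[0.8000·0.0000 + 0.2000·31.2500] = 5.5804
Node d (S = 39): V_d = 1/1.12·[0.8000·31.2500 + 0.2000·56.6000] = 32.4286
Node 0 (S = 65): V_0 = 1/1.12·[0.8000·5.5804 + 0.2000·32.4286] = 9.7768

€9.78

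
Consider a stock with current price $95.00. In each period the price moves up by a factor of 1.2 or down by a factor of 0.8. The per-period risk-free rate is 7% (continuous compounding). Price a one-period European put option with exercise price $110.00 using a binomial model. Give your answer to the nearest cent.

$10.10

Risk-neutral probability p = (e^0.07 − 0.8)/(1.2 − 0.8) = 0.2725/0.4000 = 0.6813
Terminal stock prices: S_u = 114, S_d = 76
Terminal payoffs (K − S): max(-4, 0) = 0, max(34, 0) = 34
Node 0 (S = 95): V_0 = e^(−0.07)·[0.6813·0.0000 + 0.3187·34.0000] = 10.1042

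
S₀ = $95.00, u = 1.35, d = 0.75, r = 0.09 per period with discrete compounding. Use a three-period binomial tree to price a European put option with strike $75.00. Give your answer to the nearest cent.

$2.90

Risk-neutral probability p = (1 + 0.09 − 0.75)/(1.35 − 0.75) = 0.3400/0.6000 = 0.5667
Terminal stock prices: S_uuu = 233.7, S_uud = 129.9, S_udd = 72.14, S_ddd = 40.08
Terminal payoffs (K − S): max(-158.7, 0) = 0, max(-54.85, 0) = 0, max(2.859, 0) = 2.859, max(34.92, 0) = 34.92
Node uu (S = 173.1): V_uu = 1/1.09·[0.5667·0.0000 + 0.4333·0.0000] = 0.0000
Node ud (S = 96.19): V_ud = 1/1.09·[0.5667·0.0000 + 0.4333·2.8594] = 1.1368
Node dd (S = 53.44): V_dd = 1/1.09·[0.5667·2.8594 + 0.4333·34.9219] = 15.3698
Node u (S = 128.2): V_u = 1/1.09·[0.5667·0.0000 + 0.4333·1.1368] = 0.4519
Node d (S = 71.25): V_d = 1/1.09·[0.5667·1.1368 + 0.4333·15.3698] = 6.7013
Node 0 (S = 95): V_0 = 1/1.09·[0.5667·0.4519 + 0.4333·6.7013] = 2.8991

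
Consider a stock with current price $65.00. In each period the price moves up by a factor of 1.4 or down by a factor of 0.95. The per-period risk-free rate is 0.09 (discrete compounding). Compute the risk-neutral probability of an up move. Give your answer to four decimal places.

p = 0.3111

Risk-neutral probability p = (1 + 0.09 − 0.95)/(1.4 − 0.95) = 0.1400/0.4500 = 0.3111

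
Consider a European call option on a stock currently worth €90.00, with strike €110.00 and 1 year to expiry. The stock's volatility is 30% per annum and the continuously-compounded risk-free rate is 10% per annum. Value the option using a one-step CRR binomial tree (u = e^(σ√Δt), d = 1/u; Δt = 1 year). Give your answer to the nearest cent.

CRR parameters: u = e^(σ√Δt) = e^(0.3·√1) = 1.3499, d = 1/u = 0.7408
Per-period rate: rΔt = 0.1·1 = 0.1, so R = e^0.1 = 1.1052
Risk-neutral probability p = (e^0.1 − 0.7408)/(1.3499 − 0.7408) = 0.3644/0.6090 = 0.5982
Terminal stock prices: S_u = 121.5, S_d = 66.67
Terminal payoffs (S − K): max(11.49, 0) = 11.49, max(-43.33, 0) = 0
Node 0 (S = 90): V_0 = e^(−0.1)·[0.5982·11.4873 + 0.4018·0.0000] = 6.2182

€6.22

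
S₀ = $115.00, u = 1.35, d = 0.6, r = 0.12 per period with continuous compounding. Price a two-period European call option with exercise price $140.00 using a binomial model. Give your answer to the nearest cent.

Risk-neutral probability p = (e^0.12 − 0.6)/(1.35 − 0.6) = 0.5275/0.7500 = 0.7033
Terminal stock prices: S_uu = 209.6, S_ud = 93.15, S_dd = 41.4
Terminal payoffs (S − K): max(69.59, 0) = 69.59, max(-46.85, 0) = 0, max(-98.6, 0) = 0
Node u (S = 155.2): V_u = e^(−0.12)·[0.7033·69.5875 + 0.2967·0.0000] = 43.4085
Node d (S = 69): V_d = e^(−0.12)·[0.7033·0.0000 + 0.2967·0.0000] = 0.0000
Node 0 (S = 115): V_0 = e^(−0.12)·[0.7033·43.4085 + 0.2967·0.0000] = 27.0781

$27.08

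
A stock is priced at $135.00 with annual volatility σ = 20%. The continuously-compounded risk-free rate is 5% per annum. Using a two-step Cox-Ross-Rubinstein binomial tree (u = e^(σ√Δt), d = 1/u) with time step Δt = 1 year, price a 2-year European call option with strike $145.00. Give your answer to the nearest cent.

CRR parameters: u = e^(σ√Δt) = e^(0.2·√1) = 1.2214, d = 1/u = 0.8187
Per-period rate: rΔt = 0.05·1 = 0.05, so R = e^0.05 = 1.0513
Risk-neutral probability p = (e^0.05 − 0.8187)/(1.2214 − 0.8187) = 0.2325/0.4027 = 0.5775
Terminal stock prices: S_uu = 201.4, S_ud = 135, S_dd = 90.49
Terminal payoffs (S − K): max(56.4, 0) = 56.4, max(-10, 0) = 0, max(-54.51, 0) = 0
Node u (S = 164.9): V_u = e^(−0.05)·[0.5775·56.3963 + 0.4225·0.0000] = 30.9801
Node d (S = 110.5): V_d = e^(−0.05)·[0.5775·0.0000 + 0.4225·0.0000] = 0.0000
Node 0 (S = 135): V_0 = e^(−0.05)·[0.5775·30.9801 + 0.4225·0.0000] = 17.0183

$17.02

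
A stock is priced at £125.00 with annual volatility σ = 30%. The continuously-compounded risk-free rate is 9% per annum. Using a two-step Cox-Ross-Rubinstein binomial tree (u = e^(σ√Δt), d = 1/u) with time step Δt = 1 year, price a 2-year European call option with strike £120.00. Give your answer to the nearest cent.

£32.33

CRR parameters: u = e^(σ√Δt) = e^(0.3·√1) = 1.3499, d = 1/u = 0.7408
Per-period rate: rΔt = 0.09·1 = 0.09, so R = e^0.09 = 1.0942
Risk-neutral probability p = (e^0.09 − 0.7408)/(1.3499 − 0.7408) = 0.3534/0.6090 = 0.5802
Terminal stock prices: S_uu = 227.8, S_ud = 125, S_dd = 68.6
Terminal payoffs (S − K): max(107.8, 0) = 107.8, max(5, 0) = 5, max(-51.4, 0) = 0
Node u (S = 168.7): V_u = e^(−0.09)·[0.5802·107.7649 + 0.4198·5.0000] = 59.0606
Node d (S = 92.6): V_d = e^(−0.09)·[0.5802·5.0000 + 0.4198·0.0000] = 2.6512
Node 0 (S = 125): V_0 = e^(−0.09)·[0.5802·59.0606 + 0.4198·2.6512] = 32.3341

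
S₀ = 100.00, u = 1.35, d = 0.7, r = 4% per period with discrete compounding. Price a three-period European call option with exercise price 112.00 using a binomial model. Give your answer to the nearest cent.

22.47

Risk-neutral probability p = (1 + 0.04 − 0.7)/(1.35 − 0.7) = 0.3400/0.6500 = 0.5231
Terminal stock prices: S_uuu = 246, S_uud = 127.6, S_udd = 66.15, S_ddd = 34.3
Terminal payoffs (S − K): max(134, 0) = 134, max(15.58, 0) = 15.58, max(-45.85, 0) = 0, max(-77.7, 0) = 0
Node uu (S = 182.3): V_uu = 1/1.04·[0.5231·134.0375 + 0.4769·15.5750] = 74.5577
Node ud (S = 94.5): V_ud = 1/1.04·[0.5231·15.5750 + 0.4769·0.0000] = 7.8336
Node dd (S = 49): V_dd = 1/1.04·[0.5231·0.0000 + 0.4769·0.0000] = 0.0000
Node u (S = 135): V_u = 1/1.04·[0.5231·74.5577 + 0.4769·7.8336] = 41.0918
Node d (S = 70): V_d = 1/1.04·[0.5231·7.8336 + 0.4769·0.0000] = 3.9400
Node 0 (S = 100): V_0 = 1/1.04·[0.5231·41.0918 + 0.4769·3.9400] = 22.4742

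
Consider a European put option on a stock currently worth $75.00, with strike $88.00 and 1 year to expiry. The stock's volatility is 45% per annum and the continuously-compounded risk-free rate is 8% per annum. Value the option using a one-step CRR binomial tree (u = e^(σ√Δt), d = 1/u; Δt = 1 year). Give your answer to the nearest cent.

$19.33

CRR parameters: u = e^(σ√Δt) = e^(0.45·√1) = 1.5683, d = 1/u = 0.6376
Per-period rate: rΔt = 0.08·1 = 0.08, so R = e^0.08 = 1.0833
Risk-neutral probability p = (e^0.08 − 0.6376)/(1.5683 − 0.6376) = 0.4457/0.9307 = 0.4789
Terminal stock prices: S_u = 117.6, S_d = 47.82
Terminal payoffs (K − S): max(-29.62, 0) = 0, max(40.18, 0) = 40.18
Node 0 (S = 75): V_0 = e^(−0.08)·[0.4789·0.0000 + 0.5211·40.1779] = 19.3288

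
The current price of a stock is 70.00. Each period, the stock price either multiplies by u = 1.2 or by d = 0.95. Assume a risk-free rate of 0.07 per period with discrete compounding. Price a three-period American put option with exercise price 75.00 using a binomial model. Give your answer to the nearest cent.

5.00

Risk-neutral probability p = (1 + 0.07 − 0.95)/(1.2 − 0.95) = 0.1200/0.2500 = 0.4800
Terminal stock prices: S_uuu = 121, S_uud = 95.76, S_udd = 75.81, S_ddd = 60.02
Terminal payoffs (K − S): max(-45.96, 0) = 0, max(-20.76, 0) = 0, max(-0.81, 0) = 0, max(14.98, 0) = 14.98
Node uu (S = 100.8): continuation = 1/1.07·[0.4800·0.0000 + 0.5200·0.0000] = 0.0000; exercise value = 0.0000 ≤ continuation, so V_uu = 0.0000
Node ud (S = 79.8): continuation = 1/1.07·[0.4800·0.0000 + 0.5200·0.0000] = 0.0000; exercise value = 0.0000 ≤ continuation, so V_ud = 0.0000
Node dd (S = 63.17): continuation = 1/1.07·[0.4800·0.0000 + 0.5200·14.9838] = 7.2818; exercise value = 11.8250 > continuation, so V_dd = 11.8250 (exercise)
Node u (S = 84): continuation = 1/1.07·[0.4800·0.0000 + 0.5200·0.0000] = 0.0000; exercise value = 0.0000 ≤ continuation, so V_u = 0.0000
Node d (S = 66.5): continuation = 1/1.07·[0.4800·0.0000 + 0.5200·11.8250] = 5.7467; exercise value = 8.5000 > continuation, so V_d = 8.5000 (exercise)
Node 0 (S = 70): continuation = 1/1.07·[0.4800·0.0000 + 0.5200·8.5000] = 4.1308; exercise value = 5.0000 > continuation, so V_0 = 5.0000 (exercise)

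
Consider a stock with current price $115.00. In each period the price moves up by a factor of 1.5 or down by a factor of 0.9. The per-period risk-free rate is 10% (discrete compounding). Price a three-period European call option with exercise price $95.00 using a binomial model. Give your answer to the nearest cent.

Risk-neutral probability p = (1 + 0.1 − 0.9)/(1.5 − 0.9) = 0.2000/0.6000 = 0.3333
Terminal stock prices: S_uuu = 388.1, S_uud = 232.9, S_udd = 139.7, S_ddd = 83.84
Terminal payoffs (S − K): max(293.1, 0) = 293.1, max(137.9, 0) = 137.9, max(44.73, 0) = 44.73, max(-11.16, 0) = 0
Node uu (S = 258.8): V_uu = 1/1.1·[0.3333·293.1250 + 0.6667·137.8750] = 172.3864
Node ud (S = 155.2): V_ud = 1/1.1·[0.3333·137.8750 + 0.6667·44.7250] = 68.8864
Node dd (S = 93.15): V_dd = 1/1.1·[0.3333·44.7250 + 0.6667·0.0000] = 13.5530
Node u (S = 172.5): V_u = 1/1.1·[0.3333·172.3864 + 0.6667·68.8864] = 93.9876
Node d (S = 103.5): V_d = 1/1.1·[0.3333·68.8864 + 0.6667·13.5530] = 29.0886
Node 0 (S = 115): V_0 = 1/1.1·[0.3333·93.9876 + 0.6667·29.0886] = 46.1106

$46.11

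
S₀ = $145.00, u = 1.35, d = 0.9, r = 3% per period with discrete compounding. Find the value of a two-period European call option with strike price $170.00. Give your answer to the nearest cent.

Risk-neutral probability p = (1 + 0.03 − 0.9)/(1.35 − 0.9) = 0.1300/0.4500 = 0.2889
Terminal stock prices: S_uu = 264.3, S_ud = 176.2, S_dd = 117.5
Terminal payoffs (S − K): max(94.26, 0) = 94.26, max(6.175, 0) = 6.175, max(-52.55, 0) = 0
Node u (S = 195.8): V_u = 1/1.03·[0.2889·94.2625 + 0.7111·6.1750] = 30.7015
Node d (S = 130.5): V_d = 1/1.03·[0.2889·6.1750 + 0.7111·0.0000] = 1.7319
Node 0 (S = 145): V_0 = 1/1.03·[0.2889·30.7015 + 0.7111·1.7319] = 9.8067

$9.81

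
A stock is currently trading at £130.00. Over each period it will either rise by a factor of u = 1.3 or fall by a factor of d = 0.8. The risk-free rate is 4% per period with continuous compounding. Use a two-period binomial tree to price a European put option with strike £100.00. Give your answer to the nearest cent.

£4.17

Risk-neutral probability p = (e^0.04 − 0.8)/(1.3 − 0.8) = 0.2408/0.5000 = 0.4816
Terminal stock prices: S_uu = 219.7, S_ud = 135.2, S_dd = 83.2
Terminal payoffs (K − S): max(-119.7, 0) = 0, max(-35.2, 0) = 0, max(16.8, 0) = 16.8
Node u (S = 169): V_u = e^(−0.04)·[0.4816·0.0000 + 0.5184·0.0000] = 0.0000
Node d (S = 104): V_d = e^(−0.04)·[0.4816·0.0000 + 0.5184·16.8000] = 8.3673
Node 0 (S = 130): V_0 = e^(−0.04)·[0.4816·0.0000 + 0.5184·8.3673] = 4.1673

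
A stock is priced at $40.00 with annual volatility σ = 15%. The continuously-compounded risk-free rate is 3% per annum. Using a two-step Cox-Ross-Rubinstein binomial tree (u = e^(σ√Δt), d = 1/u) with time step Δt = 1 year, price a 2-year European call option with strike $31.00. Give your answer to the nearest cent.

$11.05

CRR parameters: u = e^(σ√Δt) = e^(0.15·√1) = 1.1618, d = 1/u = 0.8607
Per-period rate: rΔt = 0.03·1 = 0.03, so R = e^0.03 = 1.0305
Risk-neutral probability p = (e^0.03 − 0.8607)/(1.1618 − 0.8607) = 0.1697/0.3011 = 0.5637
Terminal stock prices: S_uu = 53.99, S_ud = 40, S_dd = 29.63
Terminal payoffs (S − K): max(22.99, 0) = 22.99, max(9, 0) = 9, max(-1.367, 0) = 0
Node u (S = 46.47): V_u = e^(−0.03)·[0.5637·22.9944 + 0.4363·9.0000] = 16.3896
Node d (S = 34.43): V_d = e^(−0.03)·[0.5637·9.0000 + 0.4363·0.0000] = 4.9234
Node 0 (S = 40): V_0 = e^(−0.03)·[0.5637·16.3896 + 0.4363·4.9234] = 11.0504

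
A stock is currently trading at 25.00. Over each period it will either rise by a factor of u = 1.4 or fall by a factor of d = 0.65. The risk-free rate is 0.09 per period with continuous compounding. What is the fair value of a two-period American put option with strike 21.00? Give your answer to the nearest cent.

Risk-neutral probability p = (e^0.09 − 0.65)/(1.4 − 0.65) = 0.4442/0.7500 = 0.5922
Terminal stock prices: S_uu = 49, S_ud = 22.75, S_dd = 10.56
Terminal payoffs (K − S): max(-28, 0) = 0, max(-1.75, 0) = 0, max(10.44, 0) = 10.44
Node u (S = 35): continuation = e^(−0.09)·[0.5922·0.0000 + 0.4078·0.0000] = 0.0000; exercise value = 0.0000 ≤ continuation, so V_u = 0.0000
Node d (S = 16.25): continuation = e^(−0.09)·[0.5922·0.0000 + 0.4078·10.4375] = 3.8898; exercise value = 4.7500 > continuation, so V_d = 4.7500 (exercise)
Node 0 (S = 25): continuation = e^(−0.09)·[0.5922·0.0000 + 0.4078·4.7500] = 1.7702; exercise value = 0.0000 ≤ continuation, so V_0 = 1.7702

1.77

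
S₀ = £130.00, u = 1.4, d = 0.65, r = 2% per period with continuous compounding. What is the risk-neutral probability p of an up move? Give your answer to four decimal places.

Risk-neutral probability p = (e^0.02 − 0.65)/(1.4 − 0.65) = 0.3702/0.7500 = 0.4936

p = 0.4936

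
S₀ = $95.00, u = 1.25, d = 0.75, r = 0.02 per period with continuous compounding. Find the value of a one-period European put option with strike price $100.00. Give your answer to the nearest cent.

Risk-neutral probability p = (e^0.02 − 0.75)/(1.25 − 0.75) = 0.2702/0.5000 = 0.5404
Terminal stock prices: S_u = 118.8, S_d = 71.25
Terminal payoffs (K − S): max(-18.75, 0) = 0, max(28.75, 0) = 28.75
Node 0 (S = 95): V_0 = e^(−0.02)·[0.5404·0.0000 + 0.4596·28.7500] = 12.9518

$12.95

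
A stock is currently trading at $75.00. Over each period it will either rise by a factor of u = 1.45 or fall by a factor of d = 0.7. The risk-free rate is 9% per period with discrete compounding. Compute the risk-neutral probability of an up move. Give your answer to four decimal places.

Risk-neutral probability p = (1 + 0.09 − 0.7)/(1.45 − 0.7) = 0.3900/0.7500 = 0.5200

p = 0.5200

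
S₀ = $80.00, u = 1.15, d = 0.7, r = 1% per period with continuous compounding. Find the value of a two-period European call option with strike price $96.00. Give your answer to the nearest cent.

Risk-neutral probability p = (e^0.01 − 0.7)/(1.15 − 0.7) = 0.3101/0.4500 = 0.6890
Terminal stock prices: S_uu = 105.8, S_ud = 64.4, S_dd = 39.2
Terminal payoffs (S − K): max(9.8, 0) = 9.8, max(-31.6, 0) = 0, max(-56.8, 0) = 0
Node u (S = 92): V_u = e^(−0.01)·[0.6890·9.8000 + 0.3110·0.0000] = 6.6850
Node d (S = 56): V_d = e^(−0.01)·[0.6890·0.0000 + 0.3110·0.0000] = 0.0000
Node 0 (S = 80): V_0 = e^(−0.01)·[0.6890·6.6850 + 0.3110·0.0000] = 4.5601

$4.56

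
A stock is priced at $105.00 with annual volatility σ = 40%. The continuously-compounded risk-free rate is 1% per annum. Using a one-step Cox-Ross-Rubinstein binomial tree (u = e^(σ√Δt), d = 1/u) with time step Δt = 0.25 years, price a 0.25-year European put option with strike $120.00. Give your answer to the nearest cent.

CRR parameters: u = e^(σ√Δt) = e^(0.4·√0.25) = 1.2214, d = 1/u = 0.8187
Per-period rate: rΔt = 0.01·0.25 = 0.0025, so R = e^0.0025 = 1.0025
Risk-neutral probability p = (e^0.0025 − 0.8187)/(1.2214 − 0.8187) = 0.1838/0.4027 = 0.4564
Terminal stock prices: S_u = 128.2, S_d = 85.97
Terminal payoffs (K − S): max(-8.247, 0) = 0, max(34.03, 0) = 34.03
Node 0 (S = 105): V_0 = e^(−0.0025)·[0.4564·0.0000 + 0.5436·34.0333] = 18.4549

$18.45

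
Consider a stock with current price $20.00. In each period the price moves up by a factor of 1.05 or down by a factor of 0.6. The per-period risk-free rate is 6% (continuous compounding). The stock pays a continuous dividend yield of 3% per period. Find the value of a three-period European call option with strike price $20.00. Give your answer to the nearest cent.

$2.30

Per-period risk-free factor R = e^0.06 = 1.0618; dividend-adjusted growth = e^(0.06−0.03) = 1.0305.
Risk-neutral probability p = (1.0305 − 0.6)/(1.05 − 0.6) = 0.4305/0.4500 = 0.9566
Terminal stock prices: S_uuu = 23.15, S_uud = 13.23, S_udd = 7.56, S_ddd = 4.32
Terminal payoffs (S − K): max(3.153, 0) = 3.153, max(-6.77, 0) = 0, max(-12.44, 0) = 0, max(-15.68, 0) = 0
Node uu (S = 22.05): V_uu = e^(−0.06)·[0.9566·3.1525 + 0.0434·0.0000] = 2.8400
Node ud (S = 12.6): V_ud = e^(−0.06)·[0.9566·0.0000 + 0.0434·0.0000] = 0.0000
Node dd (S = 7.2): V_dd = e^(−0.06)·[0.9566·0.0000 + 0.0434·0.0000] = 0.0000
Node u (S = 21): V_u = e^(−0.06)·[0.9566·2.8400 + 0.0434·0.0000] = 2.5584
Node d (S = 12): V_d = e^(−0.06)·[0.9566·0.0000 + 0.0434·0.0000] = 0.0000
Node 0 (S = 20): V_0 = e^(−0.06)·[0.9566·2.5584 + 0.0434·0.0000] = 2.3048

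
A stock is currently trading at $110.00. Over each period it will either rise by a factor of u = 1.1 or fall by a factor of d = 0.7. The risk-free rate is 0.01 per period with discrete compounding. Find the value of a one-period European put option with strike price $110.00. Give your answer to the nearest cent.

$7.35

Risk-neutral probability p = (1 + 0.01 − 0.7)/(1.1 − 0.7) = 0.3100/0.4000 = 0.7750
Terminal stock prices: S_u = 121, S_d = 77
Terminal payoffs (K − S): max(-11, 0) = 0, max(33, 0) = 33
Node 0 (S = 110): V_0 = 1/1.01·[0.7750·0.0000 + 0.2250·33.0000] = 7.3515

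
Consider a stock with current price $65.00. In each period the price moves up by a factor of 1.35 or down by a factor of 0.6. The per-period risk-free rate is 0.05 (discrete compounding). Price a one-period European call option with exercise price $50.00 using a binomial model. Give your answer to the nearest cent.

$21.57

Risk-neutral probability p = (1 + 0.05 − 0.6)/(1.35 − 0.6) = 0.4500/0.7500 = 0.6000
Terminal stock prices: S_u = 87.75, S_d = 39
Terminal payoffs (S − K): max(37.75, 0) = 37.75, max(-11, 0) = 0
Node 0 (S = 65): V_0 = 1/1.05·[0.6000·37.7500 + 0.4000·0.0000] = 21.5714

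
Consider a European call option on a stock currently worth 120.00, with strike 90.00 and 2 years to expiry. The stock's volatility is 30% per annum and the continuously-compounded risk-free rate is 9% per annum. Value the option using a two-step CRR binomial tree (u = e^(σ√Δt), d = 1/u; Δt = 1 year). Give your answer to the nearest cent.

48.38

CRR parameters: u = e^(σ√Δt) = e^(0.3·√1) = 1.3499, d = 1/u = 0.7408
Per-period rate: rΔt = 0.09·1 = 0.09, so R = e^0.09 = 1.0942
Risk-neutral probability p = (e^0.09 − 0.7408)/(1.3499 − 0.7408) = 0.3534/0.6090 = 0.5802
Terminal stock prices: S_uu = 218.7, S_ud = 120, S_dd = 65.86
Terminal payoffs (S − K): max(128.7, 0) = 128.7, max(30, 0) = 30, max(-24.14, 0) = 0
Node u (S = 162): V_u = e^(−0.09)·[0.5802·128.6543 + 0.4198·30.0000] = 79.7293
Node d (S = 88.9): V_d = e^(−0.09)·[0.5802·30.0000 + 0.4198·0.0000] = 15.9075
Node 0 (S = 120): V_0 = e^(−0.09)·[0.5802·79.7293 + 0.4198·15.9075] = 48.3798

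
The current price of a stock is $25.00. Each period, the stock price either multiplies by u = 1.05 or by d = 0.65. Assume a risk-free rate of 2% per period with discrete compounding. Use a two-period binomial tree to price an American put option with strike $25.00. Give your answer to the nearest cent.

Risk-neutral probability p = (1 + 0.02 − 0.65)/(1.05 − 0.65) = 0.3700/0.4000 = 0.9250
Terminal stock prices: S_uu = 27.56, S_ud = 17.06, S_dd = 10.56
Terminal payoffs (K − S): max(-2.562, 0) = 0, max(7.938, 0) = 7.938, max(14.44, 0) = 14.44
Node u (S = 26.25): continuation = 1/1.02·[0.9250·0.0000 + 0.0750·7.9375] = 0.5836; exercise value = 0.0000 ≤ continuation, so V_u = 0.5836
Node d (S = 16.25): continuation = 1/1.02·[0.9250·7.9375 + 0.0750·14.4375] = 8.2598; exercise value = 8.7500 > continuation, so V_d = 8.7500 (exercise)
Node 0 (S = 25): continuation = 1/1.02·[0.9250·0.5836 + 0.0750·8.7500] = 1.1727; exercise value = 0.0000 ≤ continuation, so V_0 = 1.1727

$1.17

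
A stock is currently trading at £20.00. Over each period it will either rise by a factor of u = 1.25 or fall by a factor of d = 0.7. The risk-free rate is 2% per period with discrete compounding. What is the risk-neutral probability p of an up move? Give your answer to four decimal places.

Risk-neutral probability p = (1 + 0.02 − 0.7)/(1.25 − 0.7) = 0.3200/0.5500 = 0.5818

p = 0.5818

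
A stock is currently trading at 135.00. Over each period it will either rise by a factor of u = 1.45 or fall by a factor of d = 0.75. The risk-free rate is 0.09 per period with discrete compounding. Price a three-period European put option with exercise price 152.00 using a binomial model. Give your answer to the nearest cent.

Risk-neutral probability p = (1 + 0.09 − 0.75)/(1.45 − 0.75) = 0.3400/0.7000 = 0.4857
Terminal stock prices: S_uuu = 411.6, S_uud = 212.9, S_udd = 110.1, S_ddd = 56.95
Terminal payoffs (K − S): max(-259.6, 0) = 0, max(-60.88, 0) = 0, max(41.89, 0) = 41.89, max(95.05, 0) = 95.05
Node uu (S = 283.8): V_uu = 1/1.09·[0.4857·0.0000 + 0.5143·0.0000] = 0.0000
Node ud (S = 146.8): V_ud = 1/1.09·[0.4857·0.0000 + 0.5143·41.8906] = 19.7649
Node dd (S = 75.94): V_dd = 1/1.09·[0.4857·41.8906 + 0.5143·95.0469] = 63.5120
Node u (S = 195.8): V_u = 1/1.09·[0.4857·0.0000 + 0.5143·19.7649] = 9.3255
Node d (S = 101.2): V_d = 1/1.09·[0.4857·19.7649 + 0.5143·63.5120] = 38.7738
Node 0 (S = 135): V_0 = 1/1.09·[0.4857·9.3255 + 0.5143·38.7738] = 22.4499

22.45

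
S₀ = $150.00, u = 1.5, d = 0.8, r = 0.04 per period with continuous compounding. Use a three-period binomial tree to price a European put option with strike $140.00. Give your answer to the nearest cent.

$15.82

Risk-neutral probability p = (e^0.04 − 0.8)/(1.5 − 0.8) = 0.2408/0.7000 = 0.3440
Terminal stock prices: S_uuu = 506.2, S_uud = 270, S_udd = 144, S_ddd = 76.8
Terminal payoffs (K − S): max(-366.2, 0) = 0, max(-130, 0) = 0, max(-4, 0) = 0, max(63.2, 0) = 63.2
Node uu (S = 337.5): V_uu = e^(−0.04)·[0.3440·0.0000 + 0.6560·0.0000] = 0.0000
Node ud (S = 180): V_ud = e^(−0.04)·[0.3440·0.0000 + 0.6560·0.0000] = 0.0000
Node dd (S = 96): V_dd = e^(−0.04)·[0.3440·0.0000 + 0.6560·63.2000] = 39.8326
Node u (S = 225): V_u = e^(−0.04)·[0.3440·0.0000 + 0.6560·0.0000] = 0.0000
Node d (S = 120): V_d = e^(−0.04)·[0.3440·0.0000 + 0.6560·39.8326] = 25.1050
Node 0 (S = 150): V_0 = e^(−0.04)·[0.3440·0.0000 + 0.6560·25.1050] = 15.8228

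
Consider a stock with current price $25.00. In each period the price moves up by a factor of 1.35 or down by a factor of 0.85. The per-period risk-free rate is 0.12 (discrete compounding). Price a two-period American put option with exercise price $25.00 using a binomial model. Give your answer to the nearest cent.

Risk-neutral probability p = (1 + 0.12 − 0.85)/(1.35 − 0.85) = 0.2700/0.5000 = 0.5400
Terminal stock prices: S_uu = 45.56, S_ud = 28.69, S_dd = 18.06
Terminal payoffs (K − S): max(-20.56, 0) = 0, max(-3.688, 0) = 0, max(6.938, 0) = 6.938
Node u (S = 33.75): continuation = 1/1.12·[0.5400·0.0000 + 0.4600·0.0000] = 0.0000; exercise value = 0.0000 ≤ continuation, so V_u = 0.0000
Node d (S = 21.25): continuation = 1/1.12·[0.5400·0.0000 + 0.4600·6.9375] = 2.8493; exercise value = 3.7500 > continuation, so V_d = 3.7500 (exercise)
Node 0 (S = 25): continuation = 1/1.12·[0.5400·0.0000 + 0.4600·3.7500] = 1.5402; exercise value = 0.0000 ≤ continuation, so V_0 = 1.5402

$1.54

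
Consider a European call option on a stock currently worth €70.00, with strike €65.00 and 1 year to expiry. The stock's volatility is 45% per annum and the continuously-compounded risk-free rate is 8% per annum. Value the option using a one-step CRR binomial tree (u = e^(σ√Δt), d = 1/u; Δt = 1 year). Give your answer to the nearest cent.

CRR parameters: u = e^(σ√Δt) = e^(0.45·√1) = 1.5683, d = 1/u = 0.6376
Per-period rate: rΔt = 0.08·1 = 0.08, so R = e^0.08 = 1.0833
Risk-neutral probability p = (e^0.08 − 0.6376)/(1.5683 − 0.6376) = 0.4457/0.9307 = 0.4789
Terminal stock prices: S_u = 109.8, S_d = 44.63
Terminal payoffs (S − K): max(44.78, 0) = 44.78, max(-20.37, 0) = 0
Node 0 (S = 70): V_0 = e^(−0.08)·[0.4789·44.7819 + 0.5211·0.0000] = 19.7952

€19.80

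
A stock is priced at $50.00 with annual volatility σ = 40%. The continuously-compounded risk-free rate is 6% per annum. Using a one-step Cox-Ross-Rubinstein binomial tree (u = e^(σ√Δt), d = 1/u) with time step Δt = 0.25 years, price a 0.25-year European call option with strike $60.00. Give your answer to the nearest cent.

$0.51

CRR parameters: u = e^(σ√Δt) = e^(0.4·√0.25) = 1.2214, d = 1/u = 0.8187
Per-period rate: rΔt = 0.06·0.25 = 0.015, so R = e^0.015 = 1.0151
Risk-neutral probability p = (e^0.015 − 0.8187)/(1.2214 − 0.8187) = 0.1964/0.4027 = 0.4877
Terminal stock prices: S_u = 61.07, S_d = 40.94
Terminal payoffs (S − K): max(1.07, 0) = 1.07, max(-19.06, 0) = 0
Node 0 (S = 50): V_0 = e^(−0.015)·[0.4877·1.0701 + 0.5123·0.0000] = 0.5141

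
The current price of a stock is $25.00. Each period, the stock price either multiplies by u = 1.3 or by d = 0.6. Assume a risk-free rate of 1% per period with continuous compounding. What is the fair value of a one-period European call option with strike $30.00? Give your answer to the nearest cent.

$1.45

Risk-neutral probability p = (e^0.01 − 0.6)/(1.3 − 0.6) = 0.4101/0.7000 = 0.5858
Terminal stock prices: S_u = 32.5, S_d = 15
Terminal payoffs (S − K): max(2.5, 0) = 2.5, max(-15, 0) = 0
Node 0 (S = 25): V_0 = e^(−0.01)·[0.5858·2.5000 + 0.4142·0.0000] = 1.4499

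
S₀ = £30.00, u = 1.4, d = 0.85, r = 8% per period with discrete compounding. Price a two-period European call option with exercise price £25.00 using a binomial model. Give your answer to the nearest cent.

£9.53

Risk-neutral probability p = (1 + 0.08 − 0.85)/(1.4 − 0.85) = 0.2300/0.5500 = 0.4182
Terminal stock prices: S_uu = 58.8, S_ud = 35.7, S_dd = 21.67
Terminal payoffs (S − K): max(33.8, 0) = 33.8, max(10.7, 0) = 10.7, max(-3.325, 0) = 0
Node u (S = 42): V_u = 1/1.08·[0.4182·33.8000 + 0.5818·10.7000] = 18.8519
Node d (S = 25.5): V_d = 1/1.08·[0.4182·10.7000 + 0.5818·0.0000] = 4.1431
Node 0 (S = 30): V_0 = 1/1.08·[0.4182·18.8519 + 0.5818·4.1431] = 9.5315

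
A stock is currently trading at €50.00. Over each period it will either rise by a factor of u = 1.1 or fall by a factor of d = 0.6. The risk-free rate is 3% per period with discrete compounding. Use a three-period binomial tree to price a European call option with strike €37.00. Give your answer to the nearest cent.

Risk-neutral probability p = (1 + 0.03 − 0.6)/(1.1 − 0.6) = 0.4300/0.5000 = 0.8600
Terminal stock prices: S_uuu = 66.55, S_uud = 36.3, S_udd = 19.8, S_ddd = 10.8
Terminal payoffs (S − K): max(29.55, 0) = 29.55, max(-0.7, 0) = 0, max(-17.2, 0) = 0, max(-26.2, 0) = 0
Node uu (S = 60.5): V_uu = 1/1.03·[0.8600·29.5500 + 0.1400·0.0000] = 24.6728
Node ud (S = 33): V_ud = 1/1.03·[0.8600·0.0000 + 0.1400·0.0000] = 0.0000
Node dd (S = 18): V_dd = 1/1.03·[0.8600·0.0000 + 0.1400·0.0000] = 0.0000
Node u (S = 55): V_u = 1/1.03·[0.8600·24.6728 + 0.1400·0.0000] = 20.6006
Node d (S = 30): V_d = 1/1.03·[0.8600·0.0000 + 0.1400·0.0000] = 0.0000
Node 0 (S = 50): V_0 = 1/1.03·[0.8600·20.6006 + 0.1400·0.0000] = 17.2005

€17.20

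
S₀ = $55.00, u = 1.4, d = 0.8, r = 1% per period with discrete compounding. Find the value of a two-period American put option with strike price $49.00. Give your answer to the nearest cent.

Risk-neutral probability p = (1 + 0.01 − 0.8)/(1.4 − 0.8) = 0.2100/0.6000 = 0.3500
Terminal stock prices: S_uu = 107.8, S_ud = 61.6, S_dd = 35.2
Terminal payoffs (K − S): max(-58.8, 0) = 0, max(-12.6, 0) = 0, max(13.8, 0) = 13.8
Node u (S = 77): continuation = 1/1.01·[0.3500·0.0000 + 0.6500·0.0000] = 0.0000; exercise value = 0.0000 ≤ continuation, so V_u = 0.0000
Node d (S = 44): continuation = 1/1.01·[0.3500·0.0000 + 0.6500·13.8000] = 8.8812; exercise value = 5.0000 ≤ continuation, so V_d = 8.8812
Node 0 (S = 55): continuation = 1/1.01·[0.3500·0.0000 + 0.6500·8.8812] = 5.7156; exercise value = 0.0000 ≤ continuation, so V_0 = 5.7156

$5.72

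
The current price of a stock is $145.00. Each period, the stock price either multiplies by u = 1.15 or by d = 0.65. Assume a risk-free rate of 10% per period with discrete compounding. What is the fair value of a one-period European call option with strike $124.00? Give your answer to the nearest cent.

$34.98

Risk-neutral probability p = (1 + 0.1 − 0.65)/(1.15 − 0.65) = 0.4500/0.5000 = 0.9000
Terminal stock prices: S_u = 166.8, S_d = 94.25
Terminal payoffs (S − K): max(42.75, 0) = 42.75, max(-29.75, 0) = 0
Node 0 (S = 145): V_0 = 1/1.1·[0.9000·42.7500 + 0.1000·0.0000] = 34.9773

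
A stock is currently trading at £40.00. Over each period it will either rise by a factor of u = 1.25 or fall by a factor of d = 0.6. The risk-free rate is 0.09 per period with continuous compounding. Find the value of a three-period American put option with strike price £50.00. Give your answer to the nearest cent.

Risk-neutral probability p = (e^0.09 − 0.6)/(1.25 − 0.6) = 0.4942/0.6500 = 0.7603
Terminal stock prices: S_uuu = 78.12, S_uud = 37.5, S_udd = 18, S_ddd = 8.64
Terminal payoffs (K − S): max(-28.12, 0) = 0, max(12.5, 0) = 12.5, max(32, 0) = 32, max(41.36, 0) = 41.36
Node uu (S = 62.5): continuation = e^(−0.09)·[0.7603·0.0000 + 0.2397·12.5000] = 2.7387; exercise value = 0.0000 ≤ continuation, so V_uu = 2.7387
Node ud (S = 30): continuation = e^(−0.09)·[0.7603·12.5000 + 0.2397·32.0000] = 15.6966; exercise value = 20.0000 > continuation, so V_ud = 20.0000 (exercise)
Node dd (S = 14.4): continuation = e^(−0.09)·[0.7603·32.0000 + 0.2397·41.3600] = 31.2966; exercise value = 35.6000 > continuation, so V_dd = 35.6000 (exercise)
Node u (S = 50): continuation = e^(−0.09)·[0.7603·2.7387 + 0.2397·20.0000] = 6.2849; exercise value = 0.0000 ≤ continuation, so V_u = 6.2849
Node d (S = 24): continuation = e^(−0.09)·[0.7603·20.0000 + 0.2397·35.6000] = 21.6966; exercise value = 26.0000 > continuation, so V_d = 26.0000 (exercise)
Node 0 (S = 40): continuation = e^(−0.09)·[0.7603·6.2849 + 0.2397·26.0000] = 10.0635; exercise value = 10.0000 ≤ continuation, so V_0 = 10.0635

£10.06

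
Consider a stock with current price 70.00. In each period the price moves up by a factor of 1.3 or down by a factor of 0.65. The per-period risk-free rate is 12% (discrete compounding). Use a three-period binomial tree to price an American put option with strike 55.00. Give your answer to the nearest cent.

3.00

Risk-neutral probability p = (1 + 0.12 − 0.65)/(1.3 − 0.65) = 0.4700/0.6500 = 0.7231
Terminal stock prices: S_uuu = 153.8, S_uud = 76.9, S_udd = 38.45, S_ddd = 19.22
Terminal payoffs (K − S): max(-98.79, 0) = 0, max(-21.9, 0) = 0, max(16.55, 0) = 16.55, max(35.78, 0) = 35.78
Node uu (S = 118.3): continuation = 1/1.12·[0.7231·0.0000 + 0.2769·0.0000] = 0.0000; exercise value = 0.0000 ≤ continuation, so V_uu = 0.0000
Node ud (S = 59.15): continuation = 1/1.12·[0.7231·0.0000 + 0.2769·16.5525] = 4.0927; exercise value = 0.0000 ≤ continuation, so V_ud = 4.0927
Node dd (S = 29.58): continuation = 1/1.12·[0.7231·16.5525 + 0.2769·35.7763] = 19.5321; exercise value = 25.4250 > continuation, so V_dd = 25.4250 (exercise)
Node u (S = 91): continuation = 1/1.12·[0.7231·0.0000 + 0.2769·4.0927] = 1.0119; exercise value = 0.0000 ≤ continuation, so V_u = 1.0119
Node d (S = 45.5): continuation = 1/1.12·[0.7231·4.0927 + 0.2769·25.4250] = 8.9286; exercise value = 9.5000 > continuation, so V_d = 9.5000 (exercise)
Node 0 (S = 70): continuation = 1/1.12·[0.7231·1.0119 + 0.2769·9.5000] = 3.0022; exercise value = 0.0000 ≤ continuation, so V_0 = 3.0022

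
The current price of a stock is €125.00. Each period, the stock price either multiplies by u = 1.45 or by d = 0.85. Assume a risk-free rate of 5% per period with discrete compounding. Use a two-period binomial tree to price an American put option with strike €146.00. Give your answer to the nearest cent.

€25.24

Risk-neutral probability p = (1 + 0.05 − 0.85)/(1.45 − 0.85) = 0.2000/0.6000 = 0.3333
Terminal stock prices: S_uu = 262.8, S_ud = 154.1, S_dd = 90.31
Terminal payoffs (K − S): max(-116.8, 0) = 0, max(-8.062, 0) = 0, max(55.69, 0) = 55.69
Node u (S = 181.2): continuation = 1/1.05·[0.3333·0.0000 + 0.6667·0.0000] = 0.0000; exercise value = 0.0000 ≤ continuation, so V_u = 0.0000
Node d (S = 106.2): continuation = 1/1.05·[0.3333·0.0000 + 0.6667·55.6875] = 35.3571; exercise value = 39.7500 > continuation, so V_d = 39.7500 (exercise)
Node 0 (S = 125): continuation = 1/1.05·[0.3333·0.0000 + 0.6667·39.7500] = 25.2381; exercise value = 21.0000 ≤ continuation, so V_0 = 25.2381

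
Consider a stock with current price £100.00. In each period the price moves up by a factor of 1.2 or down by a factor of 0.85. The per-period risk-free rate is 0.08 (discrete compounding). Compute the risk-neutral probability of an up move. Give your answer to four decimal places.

p = 0.6571

Risk-neutral probability p = (1 + 0.08 − 0.85)/(1.2 − 0.85) = 0.2300/0.3500 = 0.6571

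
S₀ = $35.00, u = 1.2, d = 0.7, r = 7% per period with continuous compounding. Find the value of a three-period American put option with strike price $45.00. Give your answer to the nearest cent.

Risk-neutral probability p = (e^0.07 − 0.7)/(1.2 − 0.7) = 0.3725/0.5000 = 0.7450
Terminal stock prices: S_uuu = 60.48, S_uud = 35.28, S_udd = 20.58, S_ddd = 12
Terminal payoffs (K − S): max(-15.48, 0) = 0, max(9.72, 0) = 9.72, max(24.42, 0) = 24.42, max(33, 0) = 33
Node uu (S = 50.4): continuation = e^(−0.07)·[0.7450·0.0000 + 0.2550·9.7200] = 2.3109; exercise value = 0.0000 ≤ continuation, so V_uu = 2.3109
Node ud (S = 29.4): continuation = e^(−0.07)·[0.7450·9.7200 + 0.2550·24.4200] = 12.5577; exercise value = 15.6000 > continuation, so V_ud = 15.6000 (exercise)
Node dd (S = 17.15): continuation = e^(−0.07)·[0.7450·24.4200 + 0.2550·32.9950] = 24.8077; exercise value = 27.8500 > continuation, so V_dd = 27.8500 (exercise)
Node u (S = 42): continuation = e^(−0.07)·[0.7450·2.3109 + 0.2550·15.6000] = 5.3141; exercise value = 3.0000 ≤ continuation, so V_u = 5.3141
Node d (S = 24.5): continuation = e^(−0.07)·[0.7450·15.6000 + 0.2550·27.8500] = 17.4577; exercise value = 20.5000 > continuation, so V_d = 20.5000 (exercise)
Node 0 (S = 35): continuation = e^(−0.07)·[0.7450·5.3141 + 0.2550·20.5000] = 8.5652; exercise value = 10.0000 > continuation, so V_0 = 10.0000 (exercise)

$10.00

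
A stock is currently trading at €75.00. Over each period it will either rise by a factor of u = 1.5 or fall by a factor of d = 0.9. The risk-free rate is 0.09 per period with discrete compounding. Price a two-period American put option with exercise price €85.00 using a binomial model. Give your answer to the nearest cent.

€10.97

Risk-neutral probability p = (1 + 0.09 − 0.9)/(1.5 − 0.9) = 0.1900/0.6000 = 0.3167
Terminal stock prices: S_uu = 168.8, S_ud = 101.2, S_dd = 60.75
Terminal payoffs (K − S): max(-83.75, 0) = 0, max(-16.25, 0) = 0, max(24.25, 0) = 24.25
Node u (S = 112.5): continuation = 1/1.09·[0.3167·0.0000 + 0.6833·0.0000] = 0.0000; exercise value = 0.0000 ≤ continuation, so V_u = 0.0000
Node d (S = 67.5): continuation = 1/1.09·[0.3167·0.0000 + 0.6833·24.2500] = 15.2026; exercise value = 17.5000 > continuation, so V_d = 17.5000 (exercise)
Node 0 (S = 75): continuation = 1/1.09·[0.3167·0.0000 + 0.6833·17.5000] = 10.9709; exercise value = 10.0000 ≤ continuation, so V_0 = 10.9709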